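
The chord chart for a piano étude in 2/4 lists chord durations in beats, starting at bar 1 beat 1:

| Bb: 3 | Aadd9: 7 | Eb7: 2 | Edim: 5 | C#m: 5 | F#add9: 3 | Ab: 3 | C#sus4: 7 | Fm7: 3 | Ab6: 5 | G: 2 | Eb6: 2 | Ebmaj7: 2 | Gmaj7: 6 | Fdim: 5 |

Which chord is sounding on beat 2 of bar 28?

Fdim

Beat 2 of bar 28 is beat (28−1)×2 + 2 = 56 overall.
Running totals: Bb ends at 3, Aadd9 ends at 10, Eb7 ends at 12, Edim ends at 17, C#m ends at 22, F#add9 ends at 25, Ab ends at 28, C#sus4 ends at 35, Fm7 ends at 38, Ab6 ends at 43, G ends at 45, Eb6 ends at 47, Ebmaj7 ends at 49, Gmaj7 ends at 55, Fdim ends at 60.
Beat 56 falls within Fdim.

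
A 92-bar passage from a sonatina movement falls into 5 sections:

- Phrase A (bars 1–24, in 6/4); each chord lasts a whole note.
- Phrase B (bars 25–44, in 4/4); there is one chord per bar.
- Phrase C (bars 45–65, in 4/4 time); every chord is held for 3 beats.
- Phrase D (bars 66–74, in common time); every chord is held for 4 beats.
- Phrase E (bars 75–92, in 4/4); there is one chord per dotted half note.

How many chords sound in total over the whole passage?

117 chords

A has 144 beats and chords last 4 each, so 36 chords.
B has 80 beats and chords last 4 each, so 20 chords.
C has 84 beats and chords last 3 each, so 28 chords.
D has 36 beats and chords last 4 each, so 9 chords.
E has 72 beats and chords last 3 each, so 24 chords.
Total: 36 + 20 + 28 + 9 + 24 = 117.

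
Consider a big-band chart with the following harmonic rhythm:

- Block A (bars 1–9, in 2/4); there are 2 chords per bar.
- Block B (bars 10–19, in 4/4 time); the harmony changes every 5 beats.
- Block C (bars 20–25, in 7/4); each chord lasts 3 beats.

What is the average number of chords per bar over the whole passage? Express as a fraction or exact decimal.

1.6 chords per bar

A: 9 bars of 2 beats is 18 beats; at 1 beat each that's 18 chords.
B: 10 bars of 4 beats is 40 beats; at 5 beats each that's 8 chords.
C: 6 bars of 7 beats is 42 beats; at 3 beats each that's 14 chords.
Overall: 40 chords over 25 bars → 40/25 = 1.6 chords per bar.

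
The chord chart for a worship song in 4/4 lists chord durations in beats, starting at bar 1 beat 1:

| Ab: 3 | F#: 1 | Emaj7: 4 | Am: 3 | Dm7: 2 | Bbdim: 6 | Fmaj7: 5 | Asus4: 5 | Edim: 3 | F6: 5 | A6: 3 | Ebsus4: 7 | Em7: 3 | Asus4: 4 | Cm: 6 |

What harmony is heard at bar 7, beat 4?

Asus4

Beat 4 of bar 7 is beat (7−1)×4 + 4 = 28 overall.
Running totals: Ab ends at 3, F# ends at 4, Emaj7 ends at 8, Am ends at 11, Dm7 ends at 13, Bbdim ends at 19, Fmaj7 ends at 24, Asus4 ends at 29.
Beat 28 falls within Asus4.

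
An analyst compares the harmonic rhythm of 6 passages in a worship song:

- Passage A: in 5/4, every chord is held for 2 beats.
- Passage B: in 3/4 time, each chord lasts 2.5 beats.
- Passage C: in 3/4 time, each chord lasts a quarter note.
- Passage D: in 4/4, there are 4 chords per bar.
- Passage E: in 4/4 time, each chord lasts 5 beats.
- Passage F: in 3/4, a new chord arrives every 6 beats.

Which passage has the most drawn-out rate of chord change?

Passage F

A: each chord is 2 beats in 5/4, so 2.5 per bar.
B: each chord is 2.5 beats in 3/4, so 1.2 per bar.
C: each chord is 1 beat in 3/4, so 3 per bar.
D: each chord is 1 beat in 4/4, so 4 per bar.
E: each chord is 5 beats in 4/4, so 0.8 per bar.
F: each chord is 6 beats in 3/4, so 0.5 per bar.
Slowest is F at 0.5 chords/bar.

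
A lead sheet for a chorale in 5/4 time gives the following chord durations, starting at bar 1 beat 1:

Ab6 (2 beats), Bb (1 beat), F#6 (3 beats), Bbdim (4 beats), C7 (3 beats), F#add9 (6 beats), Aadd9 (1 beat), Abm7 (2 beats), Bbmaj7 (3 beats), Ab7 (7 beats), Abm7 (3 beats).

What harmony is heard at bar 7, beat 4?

Abm7

Beat 4 of bar 7 is beat (7−1)×5 + 4 = 34 overall.
Running totals: Ab6 ends at 2, Bb ends at 3, F#6 ends at 6, Bbdim ends at 10, C7 ends at 13, F#add9 ends at 19, Aadd9 ends at 20, Abm7 ends at 22, Bbmaj7 ends at 25, Ab7 ends at 32, Abm7 ends at 35.
Beat 34 falls within Abm7.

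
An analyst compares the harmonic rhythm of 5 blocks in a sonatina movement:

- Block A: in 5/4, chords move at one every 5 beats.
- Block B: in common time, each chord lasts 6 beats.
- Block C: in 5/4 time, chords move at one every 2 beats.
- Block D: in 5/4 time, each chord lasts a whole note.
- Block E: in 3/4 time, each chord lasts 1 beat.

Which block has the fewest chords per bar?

Block B

A: each chord is 5 beats in 5/4, so 1 per bar.
B: each chord is 6 beats in 4/4, so 2/3 per bar.
C: each chord is 2 beats in 5/4, so 2.5 per bar.
D: each chord is 4 beats in 5/4, so 1.25 per bar.
E: each chord is 1 beat in 3/4, so 3 per bar.
Slowest is B at 2/3 chords/bar.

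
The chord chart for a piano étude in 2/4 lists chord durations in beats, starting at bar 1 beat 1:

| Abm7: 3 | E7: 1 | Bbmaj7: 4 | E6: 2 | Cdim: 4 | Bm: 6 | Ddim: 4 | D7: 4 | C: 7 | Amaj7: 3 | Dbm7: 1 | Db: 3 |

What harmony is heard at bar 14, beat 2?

Beat 2 of bar 14 is beat (14−1)×2 + 2 = 28 overall.
Running totals: Abm7 ends at 3, E7 ends at 4, Bbmaj7 ends at 8, E6 ends at 10, Cdim ends at 14, Bm ends at 20, Ddim ends at 24, D7 ends at 28.
Beat 28 falls within D7.

D7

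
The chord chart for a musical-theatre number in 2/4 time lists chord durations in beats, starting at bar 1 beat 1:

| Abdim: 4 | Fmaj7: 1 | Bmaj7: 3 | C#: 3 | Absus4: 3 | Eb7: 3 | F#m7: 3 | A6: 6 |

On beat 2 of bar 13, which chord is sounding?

Beat 2 of bar 13 is beat (13−1)×2 + 2 = 26 overall.
Running totals: Abdim ends at 4, Fmaj7 ends at 5, Bmaj7 ends at 8, C# ends at 11, Absus4 ends at 14, Eb7 ends at 17, F#m7 ends at 20, A6 ends at 26.
Beat 26 falls within A6.

A6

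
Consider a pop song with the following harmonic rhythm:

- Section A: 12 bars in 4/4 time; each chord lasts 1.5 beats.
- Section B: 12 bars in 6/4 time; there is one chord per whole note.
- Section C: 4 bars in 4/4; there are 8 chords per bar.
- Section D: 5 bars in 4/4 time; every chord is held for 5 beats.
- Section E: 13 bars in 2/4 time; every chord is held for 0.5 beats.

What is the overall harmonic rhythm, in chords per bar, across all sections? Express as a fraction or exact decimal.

3 chords per bar

A: 12 bars of 4 beats is 48 beats; at 1.5 beats each that's 32 chords.
B: 12 bars of 6 beats is 72 beats; at 4 beats each that's 18 chords.
C: 4 bars of 4 beats is 16 beats; at 0.5 beats each that's 32 chords.
D: 5 bars of 4 beats is 20 beats; at 5 beats each that's 4 chords.
E: 13 bars of 2 beats is 26 beats; at 0.5 beats each that's 52 chords.
Overall: 138 chords over 46 bars → 138/46 = 3 chords per bar.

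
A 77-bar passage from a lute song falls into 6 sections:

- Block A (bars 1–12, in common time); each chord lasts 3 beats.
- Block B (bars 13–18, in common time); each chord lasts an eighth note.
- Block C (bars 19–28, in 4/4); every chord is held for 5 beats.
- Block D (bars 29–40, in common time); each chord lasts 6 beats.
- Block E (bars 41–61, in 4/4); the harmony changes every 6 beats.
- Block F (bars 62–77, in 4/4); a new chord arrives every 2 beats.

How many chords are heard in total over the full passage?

A: 12 bars × 4 beats = 48 beats; 3 beats/chord → 16 chords.
B: 6 bars × 4 beats = 24 beats; 0.5 beats/chord → 48 chords.
C: 10 bars × 4 beats = 40 beats; 5 beats/chord → 8 chords.
D: 12 bars × 4 beats = 48 beats; 6 beats/chord → 8 chords.
E: 21 bars × 4 beats = 84 beats; 6 beats/chord → 14 chords.
F: 16 bars × 4 beats = 64 beats; 2 beats/chord → 32 chords.
Total: 16 + 48 + 8 + 8 + 14 + 32 = 126.

126 chords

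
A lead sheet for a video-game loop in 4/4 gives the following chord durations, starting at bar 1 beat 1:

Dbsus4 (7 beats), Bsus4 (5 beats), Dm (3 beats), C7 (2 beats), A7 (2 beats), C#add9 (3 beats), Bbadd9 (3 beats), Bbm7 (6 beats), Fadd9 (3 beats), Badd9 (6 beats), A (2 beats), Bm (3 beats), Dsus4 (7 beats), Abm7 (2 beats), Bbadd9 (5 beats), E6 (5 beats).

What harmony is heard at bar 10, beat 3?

Badd9

Beat 3 of bar 10 is beat (10−1)×4 + 3 = 39 overall.
Running totals: Dbsus4 ends at 7, Bsus4 ends at 12, Dm ends at 15, C7 ends at 17, A7 ends at 19, C#add9 ends at 22, Bbadd9 ends at 25, Bbm7 ends at 31, Fadd9 ends at 34, Badd9 ends at 40.
Beat 39 falls within Badd9.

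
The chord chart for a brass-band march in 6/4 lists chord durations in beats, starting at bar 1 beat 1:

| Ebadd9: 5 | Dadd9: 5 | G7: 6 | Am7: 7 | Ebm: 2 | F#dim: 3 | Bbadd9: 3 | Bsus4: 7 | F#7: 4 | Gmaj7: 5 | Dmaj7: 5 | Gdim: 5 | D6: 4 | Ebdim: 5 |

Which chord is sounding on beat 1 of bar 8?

Beat 1 of bar 8 is beat (8−1)×6 + 1 = 43 overall.
Running totals: Ebadd9 ends at 5, Dadd9 ends at 10, G7 ends at 16, Am7 ends at 23, Ebm ends at 25, F#dim ends at 28, Bbadd9 ends at 31, Bsus4 ends at 38, F#7 ends at 42, Gmaj7 ends at 47.
Beat 43 falls within Gmaj7.

Gmaj7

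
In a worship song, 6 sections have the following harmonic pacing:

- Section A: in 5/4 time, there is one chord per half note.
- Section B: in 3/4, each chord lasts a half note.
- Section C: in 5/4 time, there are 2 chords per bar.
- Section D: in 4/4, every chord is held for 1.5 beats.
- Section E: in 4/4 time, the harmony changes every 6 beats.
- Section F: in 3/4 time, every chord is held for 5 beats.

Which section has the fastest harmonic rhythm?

A: each chord is 2 beats in 5/4, so 2.5 per bar.
B: each chord is 2 beats in 3/4, so 1.5 per bar.
C: each chord is 2.5 beats in 5/4, so 2 per bar.
D: each chord is 1.5 beats in 4/4, so 8/3 per bar.
E: each chord is 6 beats in 4/4, so 2/3 per bar.
F: each chord is 5 beats in 3/4, so 0.6 per bar.
Fastest is D at 8/3 chords/bar.

Section D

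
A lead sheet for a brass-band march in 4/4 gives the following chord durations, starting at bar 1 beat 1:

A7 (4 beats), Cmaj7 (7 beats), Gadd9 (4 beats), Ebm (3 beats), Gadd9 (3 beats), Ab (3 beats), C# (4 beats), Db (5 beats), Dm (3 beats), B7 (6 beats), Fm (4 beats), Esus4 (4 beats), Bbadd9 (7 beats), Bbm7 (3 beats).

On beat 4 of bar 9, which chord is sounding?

Dm

Beat 4 of bar 9 is beat (9−1)×4 + 4 = 36 overall.
Running totals: A7 ends at 4, Cmaj7 ends at 11, Gadd9 ends at 15, Ebm ends at 18, Gadd9 ends at 21, Ab ends at 24, C# ends at 28, Db ends at 33, Dm ends at 36.
Beat 36 falls within Dm.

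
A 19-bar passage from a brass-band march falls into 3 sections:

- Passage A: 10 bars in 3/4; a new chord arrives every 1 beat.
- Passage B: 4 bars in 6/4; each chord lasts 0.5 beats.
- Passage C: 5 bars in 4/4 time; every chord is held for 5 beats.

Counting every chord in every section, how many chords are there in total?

82 chords

A: 10·3 = 30 beats, 30/1 = 30 chords.
B: 4·6 = 24 beats, 24/0.5 = 48 chords.
C: 5·4 = 20 beats, 20/5 = 4 chords.
Total: 30 + 48 + 4 = 82.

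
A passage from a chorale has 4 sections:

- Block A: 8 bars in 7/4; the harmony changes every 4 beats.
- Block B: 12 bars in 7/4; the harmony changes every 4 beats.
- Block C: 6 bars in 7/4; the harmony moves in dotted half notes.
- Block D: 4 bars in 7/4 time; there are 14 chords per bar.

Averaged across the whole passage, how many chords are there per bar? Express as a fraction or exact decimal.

A: 8 × 7 = 56 beats ÷ 4 = 14 chords.
B: 12 × 7 = 84 beats ÷ 4 = 21 chords.
C: 6 × 7 = 42 beats ÷ 3 = 14 chords.
D: 4 × 7 = 28 beats ÷ 0.5 = 56 chords.
Overall: 105 chords over 30 bars → 105/30 = 3.5 chords per bar.

3.5 chords per bar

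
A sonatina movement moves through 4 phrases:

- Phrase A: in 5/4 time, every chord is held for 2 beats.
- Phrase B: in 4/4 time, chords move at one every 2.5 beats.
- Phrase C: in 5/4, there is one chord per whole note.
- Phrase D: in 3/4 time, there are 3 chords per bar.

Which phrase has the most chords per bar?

A: 5 beats/bar ÷ 2 beats/chord = 2.5 chords/bar.
B: 4 beats/bar ÷ 2.5 beats/chord = 1.6 chords/bar.
C: 5 beats/bar ÷ 4 beats/chord = 1.25 chords/bar.
D: 3 beats/bar ÷ 1 beat/chord = 3 chords/bar.
Fastest is D at 3 chords/bar.

Phrase D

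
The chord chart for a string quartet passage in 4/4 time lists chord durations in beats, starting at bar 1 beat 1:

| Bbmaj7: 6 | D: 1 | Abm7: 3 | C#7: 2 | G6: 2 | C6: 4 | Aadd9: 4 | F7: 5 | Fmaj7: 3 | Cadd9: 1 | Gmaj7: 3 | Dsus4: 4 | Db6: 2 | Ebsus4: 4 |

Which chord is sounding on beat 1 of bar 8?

Beat 1 of bar 8 is beat (8−1)×4 + 1 = 29 overall.
Running totals: Bbmaj7 ends at 6, D ends at 7, Abm7 ends at 10, C#7 ends at 12, G6 ends at 14, C6 ends at 18, Aadd9 ends at 22, F7 ends at 27, Fmaj7 ends at 30.
Beat 29 falls within Fmaj7.

Fmaj7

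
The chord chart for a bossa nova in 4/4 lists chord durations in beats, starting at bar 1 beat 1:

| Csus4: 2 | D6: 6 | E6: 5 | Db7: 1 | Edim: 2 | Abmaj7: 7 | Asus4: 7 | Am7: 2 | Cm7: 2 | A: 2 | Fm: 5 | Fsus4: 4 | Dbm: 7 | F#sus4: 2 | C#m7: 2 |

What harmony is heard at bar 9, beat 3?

A

Beat 3 of bar 9 is beat (9−1)×4 + 3 = 35 overall.
Running totals: Csus4 ends at 2, D6 ends at 8, E6 ends at 13, Db7 ends at 14, Edim ends at 16, Abmaj7 ends at 23, Asus4 ends at 30, Am7 ends at 32, Cm7 ends at 34, A ends at 36.
Beat 35 falls within A.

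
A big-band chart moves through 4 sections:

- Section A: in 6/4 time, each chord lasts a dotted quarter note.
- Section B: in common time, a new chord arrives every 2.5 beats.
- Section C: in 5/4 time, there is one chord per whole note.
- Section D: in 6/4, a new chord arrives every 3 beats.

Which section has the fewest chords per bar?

A: 6 beats/bar ÷ 1.5 beats/chord = 4 chords/bar.
B: 4 beats/bar ÷ 2.5 beats/chord = 1.6 chords/bar.
C: 5 beats/bar ÷ 4 beats/chord = 1.25 chords/bar.
D: 6 beats/bar ÷ 3 beats/chord = 2 chords/bar.
Slowest is C at 1.25 chords/bar.

Section C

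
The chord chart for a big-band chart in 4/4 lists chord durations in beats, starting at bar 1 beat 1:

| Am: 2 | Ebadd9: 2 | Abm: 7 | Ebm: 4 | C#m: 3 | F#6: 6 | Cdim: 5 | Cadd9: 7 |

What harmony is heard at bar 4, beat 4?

C#m

Beat 4 of bar 4 is beat (4−1)×4 + 4 = 16 overall.
Running totals: Am ends at 2, Ebadd9 ends at 4, Abm ends at 11, Ebm ends at 15, C#m ends at 18.
Beat 16 falls within C#m.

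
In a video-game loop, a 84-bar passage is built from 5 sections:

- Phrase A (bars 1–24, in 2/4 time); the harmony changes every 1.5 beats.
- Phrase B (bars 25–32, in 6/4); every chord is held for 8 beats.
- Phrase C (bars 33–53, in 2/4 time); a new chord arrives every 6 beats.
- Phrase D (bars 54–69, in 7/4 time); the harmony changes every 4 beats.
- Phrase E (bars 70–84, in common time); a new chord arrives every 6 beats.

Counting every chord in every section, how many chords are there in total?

A has 48 beats and chords last 1.5 each, so 32 chords.
B has 48 beats and chords last 8 each, so 6 chords.
C has 42 beats and chords last 6 each, so 7 chords.
D has 112 beats and chords last 4 each, so 28 chords.
E has 60 beats and chords last 6 each, so 10 chords.
Total: 32 + 6 + 7 + 28 + 10 = 83.

83 chords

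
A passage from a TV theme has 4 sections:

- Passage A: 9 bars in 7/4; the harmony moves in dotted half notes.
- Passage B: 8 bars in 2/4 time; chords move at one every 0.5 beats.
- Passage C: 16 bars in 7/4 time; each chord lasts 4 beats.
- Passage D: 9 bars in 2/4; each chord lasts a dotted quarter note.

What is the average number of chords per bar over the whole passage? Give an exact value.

A: 9 bars of 7 beats is 63 beats; at 3 beats each that's 21 chords.
B: 8 bars of 2 beats is 16 beats; at 0.5 beats each that's 32 chords.
C: 16 bars of 7 beats is 112 beats; at 4 beats each that's 28 chords.
D: 9 bars of 2 beats is 18 beats; at 1.5 beats each that's 12 chords.
Overall: 93 chords over 42 bars → 93/42 = 31/14 chords per bar.

31/14 chords per bar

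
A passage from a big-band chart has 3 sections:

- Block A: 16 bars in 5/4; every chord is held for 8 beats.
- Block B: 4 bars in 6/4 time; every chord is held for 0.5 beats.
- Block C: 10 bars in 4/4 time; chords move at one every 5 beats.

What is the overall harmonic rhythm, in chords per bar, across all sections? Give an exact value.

2.2 chords per bar

A: 16 bars of 5 beats is 80 beats; at 8 beats each that's 10 chords.
B: 4 bars of 6 beats is 24 beats; at 0.5 beats each that's 48 chords.
C: 10 bars of 4 beats is 40 beats; at 5 beats each that's 8 chords.
Overall: 66 chords over 30 bars → 66/30 = 2.2 chords per bar.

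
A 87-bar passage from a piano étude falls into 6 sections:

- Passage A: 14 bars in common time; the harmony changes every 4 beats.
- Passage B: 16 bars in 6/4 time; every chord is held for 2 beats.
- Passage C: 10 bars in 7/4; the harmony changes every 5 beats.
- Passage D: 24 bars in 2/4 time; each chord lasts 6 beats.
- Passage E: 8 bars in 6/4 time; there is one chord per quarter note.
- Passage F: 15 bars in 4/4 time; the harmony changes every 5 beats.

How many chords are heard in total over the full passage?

144 chords

A: 14 bars × 4 beats = 56 beats; 4 beats/chord → 14 chords.
B: 16 bars × 6 beats = 96 beats; 2 beats/chord → 48 chords.
C: 10 bars × 7 beats = 70 beats; 5 beats/chord → 14 chords.
D: 24 bars × 2 beats = 48 beats; 6 beats/chord → 8 chords.
E: 8 bars × 6 beats = 48 beats; 1 beat/chord → 48 chords.
F: 15 bars × 4 beats = 60 beats; 5 beats/chord → 12 chords.
Total: 14 + 48 + 14 + 8 + 48 + 12 = 144.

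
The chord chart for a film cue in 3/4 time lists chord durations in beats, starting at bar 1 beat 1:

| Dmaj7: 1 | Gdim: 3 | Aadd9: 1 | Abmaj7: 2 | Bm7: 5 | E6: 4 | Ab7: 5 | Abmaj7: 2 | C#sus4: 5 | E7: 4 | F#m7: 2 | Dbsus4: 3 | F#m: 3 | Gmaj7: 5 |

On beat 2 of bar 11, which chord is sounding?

Beat 2 of bar 11 is beat (11−1)×3 + 2 = 32 overall.
Running totals: Dmaj7 ends at 1, Gdim ends at 4, Aadd9 ends at 5, Abmaj7 ends at 7, Bm7 ends at 12, E6 ends at 16, Ab7 ends at 21, Abmaj7 ends at 23, C#sus4 ends at 28, E7 ends at 32.
Beat 32 falls within E7.

E7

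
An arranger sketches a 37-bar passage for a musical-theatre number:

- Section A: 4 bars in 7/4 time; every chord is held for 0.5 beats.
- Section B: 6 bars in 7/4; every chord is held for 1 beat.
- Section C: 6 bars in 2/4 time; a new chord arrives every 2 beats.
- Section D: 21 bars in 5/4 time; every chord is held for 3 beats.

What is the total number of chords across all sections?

A: 4·7 = 28 beats, 28/0.5 = 56 chords.
B: 6·7 = 42 beats, 42/1 = 42 chords.
C: 6·2 = 12 beats, 12/2 = 6 chords.
D: 21·5 = 105 beats, 105/3 = 35 chords.
Total: 56 + 42 + 6 + 35 = 139.

139 chords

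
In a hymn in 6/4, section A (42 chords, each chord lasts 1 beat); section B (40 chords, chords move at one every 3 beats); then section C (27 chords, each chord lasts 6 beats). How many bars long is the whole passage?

A: 42 × 1 = 42 beats = 7 bars.
B: 40 × 3 = 120 beats = 20 bars.
C: 27 × 6 = 162 beats = 27 bars.
Total: 7 + 20 + 27 = 54 bars.

54 bars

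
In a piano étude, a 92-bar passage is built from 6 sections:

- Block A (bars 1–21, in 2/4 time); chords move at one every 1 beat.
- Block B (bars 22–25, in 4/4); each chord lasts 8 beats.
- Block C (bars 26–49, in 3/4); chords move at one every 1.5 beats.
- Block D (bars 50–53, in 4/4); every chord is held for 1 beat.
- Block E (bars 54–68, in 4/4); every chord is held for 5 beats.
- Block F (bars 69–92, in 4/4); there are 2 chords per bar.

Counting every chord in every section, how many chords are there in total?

A: 21·2 = 42 beats, 42/1 = 42 chords.
B: 4·4 = 16 beats, 16/8 = 2 chords.
C: 24·3 = 72 beats, 72/1.5 = 48 chords.
D: 4·4 = 16 beats, 16/1 = 16 chords.
E: 15·4 = 60 beats, 60/5 = 12 chords.
F: 24·4 = 96 beats, 96/2 = 48 chords.
Total: 42 + 2 + 48 + 16 + 12 + 48 = 168.

168 chords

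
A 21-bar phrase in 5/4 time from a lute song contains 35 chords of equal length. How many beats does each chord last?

3 beats

21 bars × 5 beats/bar = 105 beats total.
105 beats ÷ 35 chords = 3 beats per chord.
(That is a dotted half note.)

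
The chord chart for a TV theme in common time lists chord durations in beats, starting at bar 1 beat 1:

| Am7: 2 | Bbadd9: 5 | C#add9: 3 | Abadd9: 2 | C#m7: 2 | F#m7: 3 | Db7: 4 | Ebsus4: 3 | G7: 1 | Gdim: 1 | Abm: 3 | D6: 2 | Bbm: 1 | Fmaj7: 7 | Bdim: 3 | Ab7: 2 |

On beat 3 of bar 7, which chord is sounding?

Abm

Beat 3 of bar 7 is beat (7−1)×4 + 3 = 27 overall.
Running totals: Am7 ends at 2, Bbadd9 ends at 7, C#add9 ends at 10, Abadd9 ends at 12, C#m7 ends at 14, F#m7 ends at 17, Db7 ends at 21, Ebsus4 ends at 24, G7 ends at 25, Gdim ends at 26, Abm ends at 29.
Beat 27 falls within Abm.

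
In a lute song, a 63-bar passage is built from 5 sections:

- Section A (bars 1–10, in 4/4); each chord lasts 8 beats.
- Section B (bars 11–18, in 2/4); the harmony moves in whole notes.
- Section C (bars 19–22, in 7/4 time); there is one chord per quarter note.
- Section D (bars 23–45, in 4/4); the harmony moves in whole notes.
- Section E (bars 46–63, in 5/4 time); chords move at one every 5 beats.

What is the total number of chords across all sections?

A: 10·4 = 40 beats, 40/8 = 5 chords.
B: 8·2 = 16 beats, 16/4 = 4 chords.
C: 4·7 = 28 beats, 28/1 = 28 chords.
D: 23·4 = 92 beats, 92/4 = 23 chords.
E: 18·5 = 90 beats, 90/5 = 18 chords.
Total: 5 + 4 + 28 + 23 + 18 = 78.

78 chords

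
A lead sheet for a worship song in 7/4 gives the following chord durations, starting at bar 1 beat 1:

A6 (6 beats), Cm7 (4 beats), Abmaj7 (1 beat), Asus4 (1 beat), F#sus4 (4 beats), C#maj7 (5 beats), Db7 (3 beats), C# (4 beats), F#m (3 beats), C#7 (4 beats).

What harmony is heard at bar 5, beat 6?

C#7

Beat 6 of bar 5 is beat (5−1)×7 + 6 = 34 overall.
Running totals: A6 ends at 6, Cm7 ends at 10, Abmaj7 ends at 11, Asus4 ends at 12, F#sus4 ends at 16, C#maj7 ends at 21, Db7 ends at 24, C# ends at 28, F#m ends at 31, C#7 ends at 35.
Beat 34 falls within C#7.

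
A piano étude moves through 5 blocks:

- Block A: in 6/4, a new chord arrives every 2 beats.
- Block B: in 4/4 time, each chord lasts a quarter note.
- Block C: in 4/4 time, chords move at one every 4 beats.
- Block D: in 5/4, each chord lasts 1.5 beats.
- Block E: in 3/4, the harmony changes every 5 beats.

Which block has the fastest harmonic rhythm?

A: 6/2 = 3 chords/bar.
B: 4/1 = 4 chords/bar.
C: 4/4 = 1 chord/bar.
D: 5/1.5 = 10/3 chords/bar.
E: 3/5 = 0.6 chords/bar.
Fastest is B at 4 chords/bar.

Block B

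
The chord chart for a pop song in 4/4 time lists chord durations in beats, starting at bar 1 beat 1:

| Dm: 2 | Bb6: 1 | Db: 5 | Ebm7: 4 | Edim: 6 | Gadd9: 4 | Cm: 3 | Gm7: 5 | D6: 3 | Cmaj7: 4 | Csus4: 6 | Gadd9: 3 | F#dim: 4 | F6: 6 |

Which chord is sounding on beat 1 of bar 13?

Beat 1 of bar 13 is beat (13−1)×4 + 1 = 49 overall.
Running totals: Dm ends at 2, Bb6 ends at 3, Db ends at 8, Ebm7 ends at 12, Edim ends at 18, Gadd9 ends at 22, Cm ends at 25, Gm7 ends at 30, D6 ends at 33, Cmaj7 ends at 37, Csus4 ends at 43, Gadd9 ends at 46, F#dim ends at 50.
Beat 49 falls within F#dim.

F#dim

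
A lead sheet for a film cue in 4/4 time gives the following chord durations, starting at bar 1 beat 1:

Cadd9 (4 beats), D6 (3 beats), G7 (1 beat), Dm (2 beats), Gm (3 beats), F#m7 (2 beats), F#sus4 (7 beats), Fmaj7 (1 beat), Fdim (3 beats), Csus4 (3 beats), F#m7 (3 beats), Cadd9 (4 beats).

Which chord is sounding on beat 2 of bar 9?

Beat 2 of bar 9 is beat (9−1)×4 + 2 = 34 overall.
Running totals: Cadd9 ends at 4, D6 ends at 7, G7 ends at 8, Dm ends at 10, Gm ends at 13, F#m7 ends at 15, F#sus4 ends at 22, Fmaj7 ends at 23, Fdim ends at 26, Csus4 ends at 29, F#m7 ends at 32, Cadd9 ends at 36.
Beat 34 falls within Cadd9.

Cadd9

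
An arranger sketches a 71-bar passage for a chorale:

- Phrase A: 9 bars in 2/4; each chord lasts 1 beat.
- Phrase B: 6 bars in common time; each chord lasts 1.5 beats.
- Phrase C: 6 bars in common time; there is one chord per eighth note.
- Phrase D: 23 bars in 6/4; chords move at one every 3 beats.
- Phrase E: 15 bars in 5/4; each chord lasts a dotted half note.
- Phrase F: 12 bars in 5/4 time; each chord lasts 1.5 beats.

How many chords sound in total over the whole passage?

193 chords

A: 9·2 = 18 beats, 18/1 = 18 chords.
B: 6·4 = 24 beats, 24/1.5 = 16 chords.
C: 6·4 = 24 beats, 24/0.5 = 48 chords.
D: 23·6 = 138 beats, 138/3 = 46 chords.
E: 15·5 = 75 beats, 75/3 = 25 chords.
F: 12·5 = 60 beats, 60/1.5 = 40 chords.
Total: 18 + 16 + 48 + 46 + 25 + 40 = 193.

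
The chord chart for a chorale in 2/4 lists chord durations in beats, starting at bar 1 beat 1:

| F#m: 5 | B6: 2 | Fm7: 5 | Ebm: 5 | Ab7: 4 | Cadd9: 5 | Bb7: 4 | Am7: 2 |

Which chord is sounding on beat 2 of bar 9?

Ab7

Beat 2 of bar 9 is beat (9−1)×2 + 2 = 18 overall.
Running totals: F#m ends at 5, B6 ends at 7, Fm7 ends at 12, Ebm ends at 17, Ab7 ends at 21.
Beat 18 falls within Ab7.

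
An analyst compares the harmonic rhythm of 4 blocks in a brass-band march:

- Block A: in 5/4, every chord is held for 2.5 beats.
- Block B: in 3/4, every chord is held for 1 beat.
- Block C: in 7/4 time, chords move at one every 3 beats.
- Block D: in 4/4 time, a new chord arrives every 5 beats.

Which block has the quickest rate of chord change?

A: 5/2.5 = 2 chords/bar.
B: 3/1 = 3 chords/bar.
C: 7/3 = 7/3 chords/bar.
D: 4/5 = 0.8 chords/bar.
Fastest is B at 3 chords/bar.

Block B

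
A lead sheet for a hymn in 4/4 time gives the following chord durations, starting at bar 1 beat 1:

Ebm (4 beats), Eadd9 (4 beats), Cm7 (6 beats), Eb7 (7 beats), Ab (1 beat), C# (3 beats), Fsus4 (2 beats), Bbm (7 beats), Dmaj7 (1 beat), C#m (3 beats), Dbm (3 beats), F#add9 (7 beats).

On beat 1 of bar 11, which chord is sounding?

Dbm

Beat 1 of bar 11 is beat (11−1)×4 + 1 = 41 overall.
Running totals: Ebm ends at 4, Eadd9 ends at 8, Cm7 ends at 14, Eb7 ends at 21, Ab ends at 22, C# ends at 25, Fsus4 ends at 27, Bbm ends at 34, Dmaj7 ends at 35, C#m ends at 38, Dbm ends at 41.
Beat 41 falls within Dbm.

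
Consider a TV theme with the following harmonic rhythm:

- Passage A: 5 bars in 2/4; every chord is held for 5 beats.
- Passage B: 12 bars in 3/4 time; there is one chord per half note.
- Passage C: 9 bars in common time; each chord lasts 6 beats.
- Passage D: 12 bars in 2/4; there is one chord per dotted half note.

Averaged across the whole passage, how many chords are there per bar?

17/19 chords per bar

A: 5 × 2 = 10 beats ÷ 5 = 2 chords.
B: 12 × 3 = 36 beats ÷ 2 = 18 chords.
C: 9 × 4 = 36 beats ÷ 6 = 6 chords.
D: 12 × 2 = 24 beats ÷ 3 = 8 chords.
Overall: 34 chords over 38 bars → 34/38 = 17/19 chords per bar.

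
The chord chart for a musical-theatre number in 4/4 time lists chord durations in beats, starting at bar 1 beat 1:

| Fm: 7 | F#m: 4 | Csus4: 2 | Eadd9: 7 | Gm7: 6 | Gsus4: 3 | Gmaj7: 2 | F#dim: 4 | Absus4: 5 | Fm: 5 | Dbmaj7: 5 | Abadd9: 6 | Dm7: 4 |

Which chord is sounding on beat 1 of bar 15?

Dm7

Beat 1 of bar 15 is beat (15−1)×4 + 1 = 57 overall.
Running totals: Fm ends at 7, F#m ends at 11, Csus4 ends at 13, Eadd9 ends at 20, Gm7 ends at 26, Gsus4 ends at 29, Gmaj7 ends at 31, F#dim ends at 35, Absus4 ends at 40, Fm ends at 45, Dbmaj7 ends at 50, Abadd9 ends at 56, Dm7 ends at 60.
Beat 57 falls within Dm7.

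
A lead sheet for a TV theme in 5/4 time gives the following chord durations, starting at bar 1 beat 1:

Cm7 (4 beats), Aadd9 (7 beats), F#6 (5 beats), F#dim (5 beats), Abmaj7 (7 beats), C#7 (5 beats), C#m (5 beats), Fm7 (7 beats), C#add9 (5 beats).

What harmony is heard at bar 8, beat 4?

Fm7

Beat 4 of bar 8 is beat (8−1)×5 + 4 = 39 overall.
Running totals: Cm7 ends at 4, Aadd9 ends at 11, F#6 ends at 16, F#dim ends at 21, Abmaj7 ends at 28, C#7 ends at 33, C#m ends at 38, Fm7 ends at 45.
Beat 39 falls within Fm7.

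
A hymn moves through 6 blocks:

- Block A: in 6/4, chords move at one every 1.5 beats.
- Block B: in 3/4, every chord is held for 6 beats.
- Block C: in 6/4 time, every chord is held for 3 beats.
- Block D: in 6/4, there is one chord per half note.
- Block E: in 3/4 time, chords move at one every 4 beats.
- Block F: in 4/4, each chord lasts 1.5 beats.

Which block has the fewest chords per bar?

Block B

A: 6 beats/bar ÷ 1.5 beats/chord = 4 chords/bar.
B: 3 beats/bar ÷ 6 beats/chord = 0.5 chords/bar.
C: 6 beats/bar ÷ 3 beats/chord = 2 chords/bar.
D: 6 beats/bar ÷ 2 beats/chord = 3 chords/bar.
E: 3 beats/bar ÷ 4 beats/chord = 0.75 chords/bar.
F: 4 beats/bar ÷ 1.5 beats/chord = 8/3 chords/bar.
Slowest is B at 0.5 chords/bar.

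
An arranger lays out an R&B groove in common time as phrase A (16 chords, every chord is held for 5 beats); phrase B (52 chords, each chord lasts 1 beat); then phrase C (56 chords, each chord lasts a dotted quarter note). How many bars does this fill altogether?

54 bars

A: 16 × 5 = 80 beats = 20 bars.
B: 52 × 1 = 52 beats = 13 bars.
C: 56 × 1.5 = 84 beats = 21 bars.
Total: 20 + 13 + 21 = 54 bars.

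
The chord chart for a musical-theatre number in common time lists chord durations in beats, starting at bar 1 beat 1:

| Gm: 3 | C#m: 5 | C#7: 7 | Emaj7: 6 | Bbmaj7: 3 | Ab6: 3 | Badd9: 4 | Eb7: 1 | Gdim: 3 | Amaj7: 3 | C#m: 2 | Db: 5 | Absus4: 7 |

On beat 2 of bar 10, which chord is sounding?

Amaj7

Beat 2 of bar 10 is beat (10−1)×4 + 2 = 38 overall.
Running totals: Gm ends at 3, C#m ends at 8, C#7 ends at 15, Emaj7 ends at 21, Bbmaj7 ends at 24, Ab6 ends at 27, Badd9 ends at 31, Eb7 ends at 32, Gdim ends at 35, Amaj7 ends at 38.
Beat 38 falls within Amaj7.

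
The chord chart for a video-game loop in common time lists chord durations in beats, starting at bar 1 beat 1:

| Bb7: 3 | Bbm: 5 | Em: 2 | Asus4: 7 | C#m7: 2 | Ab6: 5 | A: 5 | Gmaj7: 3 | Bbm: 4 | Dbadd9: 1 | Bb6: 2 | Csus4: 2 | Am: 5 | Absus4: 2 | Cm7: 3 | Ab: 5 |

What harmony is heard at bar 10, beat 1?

Dbadd9

Beat 1 of bar 10 is beat (10−1)×4 + 1 = 37 overall.
Running totals: Bb7 ends at 3, Bbm ends at 8, Em ends at 10, Asus4 ends at 17, C#m7 ends at 19, Ab6 ends at 24, A ends at 29, Gmaj7 ends at 32, Bbm ends at 36, Dbadd9 ends at 37.
Beat 37 falls within Dbadd9.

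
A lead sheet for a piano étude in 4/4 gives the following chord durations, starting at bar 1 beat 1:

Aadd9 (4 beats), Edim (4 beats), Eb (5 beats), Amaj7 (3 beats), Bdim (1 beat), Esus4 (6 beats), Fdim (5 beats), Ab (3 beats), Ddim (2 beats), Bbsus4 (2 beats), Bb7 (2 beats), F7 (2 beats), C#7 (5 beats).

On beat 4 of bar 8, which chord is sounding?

Ddim

Beat 4 of bar 8 is beat (8−1)×4 + 4 = 32 overall.
Running totals: Aadd9 ends at 4, Edim ends at 8, Eb ends at 13, Amaj7 ends at 16, Bdim ends at 17, Esus4 ends at 23, Fdim ends at 28, Ab ends at 31, Ddim ends at 33.
Beat 32 falls within Ddim.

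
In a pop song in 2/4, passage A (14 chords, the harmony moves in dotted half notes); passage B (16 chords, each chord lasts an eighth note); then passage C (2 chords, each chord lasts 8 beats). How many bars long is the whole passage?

A: 14 × 3 = 42 beats = 21 bars.
B: 16 × 0.5 = 8 beats = 4 bars.
C: 2 × 8 = 16 beats = 8 bars.
Total: 21 + 4 + 8 = 33 bars.

33 bars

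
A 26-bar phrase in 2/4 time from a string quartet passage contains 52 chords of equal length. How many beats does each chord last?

1 beat

26 bars × 2 beats/bar = 52 beats total.
52 beats ÷ 52 chords = 1 beats per chord.
(That is a quarter note.)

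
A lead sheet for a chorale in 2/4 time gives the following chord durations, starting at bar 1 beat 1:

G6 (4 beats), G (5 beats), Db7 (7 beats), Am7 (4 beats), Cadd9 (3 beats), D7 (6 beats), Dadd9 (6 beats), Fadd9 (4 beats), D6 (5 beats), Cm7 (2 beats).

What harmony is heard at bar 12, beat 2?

D7

Beat 2 of bar 12 is beat (12−1)×2 + 2 = 24 overall.
Running totals: G6 ends at 4, G ends at 9, Db7 ends at 16, Am7 ends at 20, Cadd9 ends at 23, D7 ends at 29.
Beat 24 falls within D7.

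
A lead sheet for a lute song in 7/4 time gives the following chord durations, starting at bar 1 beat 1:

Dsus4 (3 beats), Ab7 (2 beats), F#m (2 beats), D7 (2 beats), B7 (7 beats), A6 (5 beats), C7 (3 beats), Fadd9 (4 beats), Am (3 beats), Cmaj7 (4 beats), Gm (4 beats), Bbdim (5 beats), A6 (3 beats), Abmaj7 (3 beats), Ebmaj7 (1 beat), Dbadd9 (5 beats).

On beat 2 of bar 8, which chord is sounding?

Ebmaj7

Beat 2 of bar 8 is beat (8−1)×7 + 2 = 51 overall.
Running totals: Dsus4 ends at 3, Ab7 ends at 5, F#m ends at 7, D7 ends at 9, B7 ends at 16, A6 ends at 21, C7 ends at 24, Fadd9 ends at 28, Am ends at 31, Cmaj7 ends at 35, Gm ends at 39, Bbdim ends at 44, A6 ends at 47, Abmaj7 ends at 50, Ebmaj7 ends at 51.
Beat 51 falls within Ebmaj7.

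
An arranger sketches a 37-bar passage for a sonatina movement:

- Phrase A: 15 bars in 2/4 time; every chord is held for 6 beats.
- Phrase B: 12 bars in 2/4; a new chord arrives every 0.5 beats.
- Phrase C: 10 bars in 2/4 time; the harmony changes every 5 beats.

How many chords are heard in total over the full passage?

A: 15 bars × 2 beats = 30 beats; 6 beats/chord → 5 chords.
B: 12 bars × 2 beats = 24 beats; 0.5 beats/chord → 48 chords.
C: 10 bars × 2 beats = 20 beats; 5 beats/chord → 4 chords.
Total: 5 + 48 + 4 = 57.

57 chords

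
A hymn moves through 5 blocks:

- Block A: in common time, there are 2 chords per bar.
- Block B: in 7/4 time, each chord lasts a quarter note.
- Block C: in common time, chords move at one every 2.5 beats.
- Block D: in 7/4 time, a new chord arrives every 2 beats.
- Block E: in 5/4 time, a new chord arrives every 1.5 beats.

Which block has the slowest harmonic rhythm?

A: 4/2 = 2 chords/bar.
B: 7/1 = 7 chords/bar.
C: 4/2.5 = 1.6 chords/bar.
D: 7/2 = 3.5 chords/bar.
E: 5/1.5 = 10/3 chords/bar.
Slowest is C at 1.6 chords/bar.

Block C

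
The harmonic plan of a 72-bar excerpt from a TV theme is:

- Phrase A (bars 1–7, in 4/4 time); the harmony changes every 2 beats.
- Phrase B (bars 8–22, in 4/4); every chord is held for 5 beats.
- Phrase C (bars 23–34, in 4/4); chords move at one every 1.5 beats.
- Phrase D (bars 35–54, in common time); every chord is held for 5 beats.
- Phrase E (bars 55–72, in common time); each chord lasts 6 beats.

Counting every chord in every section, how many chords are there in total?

A: 7 bars × 4 beats = 28 beats; 2 beats/chord → 14 chords.
B: 15 bars × 4 beats = 60 beats; 5 beats/chord → 12 chords.
C: 12 bars × 4 beats = 48 beats; 1.5 beats/chord → 32 chords.
D: 20 bars × 4 beats = 80 beats; 5 beats/chord → 16 chords.
E: 18 bars × 4 beats = 72 beats; 6 beats/chord → 12 chords.
Total: 14 + 12 + 32 + 16 + 12 = 86.

86 chords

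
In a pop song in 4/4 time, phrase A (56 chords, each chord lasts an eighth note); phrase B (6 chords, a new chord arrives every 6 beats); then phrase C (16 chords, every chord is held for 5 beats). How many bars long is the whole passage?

36 bars

A: 56 × 0.5 = 28 beats = 7 bars.
B: 6 × 6 = 36 beats = 9 bars.
C: 16 × 5 = 80 beats = 20 bars.
Total: 7 + 9 + 20 = 36 bars.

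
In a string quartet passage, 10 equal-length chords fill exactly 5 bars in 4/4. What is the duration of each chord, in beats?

2 beats

5 bars × 4 beats/bar = 20 beats total.
20 beats ÷ 10 chords = 2 beats per chord.
(That is a half note.)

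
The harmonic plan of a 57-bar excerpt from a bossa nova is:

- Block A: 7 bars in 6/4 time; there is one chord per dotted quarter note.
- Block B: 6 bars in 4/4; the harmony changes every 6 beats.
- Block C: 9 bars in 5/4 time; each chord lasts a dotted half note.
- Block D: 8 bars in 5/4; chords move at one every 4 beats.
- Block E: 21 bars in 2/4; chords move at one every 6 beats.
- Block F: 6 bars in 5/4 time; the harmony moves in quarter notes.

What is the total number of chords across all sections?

94 chords

A: 7 bars × 6 beats = 42 beats; 1.5 beats/chord → 28 chords.
B: 6 bars × 4 beats = 24 beats; 6 beats/chord → 4 chords.
C: 9 bars × 5 beats = 45 beats; 3 beats/chord → 15 chords.
D: 8 bars × 5 beats = 40 beats; 4 beats/chord → 10 chords.
E: 21 bars × 2 beats = 42 beats; 6 beats/chord → 7 chords.
F: 6 bars × 5 beats = 30 beats; 1 beat/chord → 30 chords.
Total: 28 + 4 + 15 + 10 + 7 + 30 = 94.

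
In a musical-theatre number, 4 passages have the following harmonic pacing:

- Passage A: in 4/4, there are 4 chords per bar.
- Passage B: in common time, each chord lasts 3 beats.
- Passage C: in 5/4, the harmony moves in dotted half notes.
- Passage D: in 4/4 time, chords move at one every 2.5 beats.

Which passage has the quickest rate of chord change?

Passage A

A: each chord is 1 beat in 4/4, so 4 per bar.
B: each chord is 3 beats in 4/4, so 4/3 per bar.
C: each chord is 3 beats in 5/4, so 5/3 per bar.
D: each chord is 2.5 beats in 4/4, so 1.6 per bar.
Fastest is A at 4 chords/bar.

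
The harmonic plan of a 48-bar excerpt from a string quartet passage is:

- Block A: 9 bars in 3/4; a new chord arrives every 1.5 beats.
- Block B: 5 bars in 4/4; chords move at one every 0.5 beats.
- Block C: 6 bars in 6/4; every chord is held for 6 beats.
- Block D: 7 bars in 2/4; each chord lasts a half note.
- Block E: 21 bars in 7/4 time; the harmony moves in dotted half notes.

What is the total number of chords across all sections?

120 chords

A has 27 beats and chords last 1.5 each, so 18 chords.
B has 20 beats and chords last 0.5 each, so 40 chords.
C has 36 beats and chords last 6 each, so 6 chords.
D has 14 beats and chords last 2 each, so 7 chords.
E has 147 beats and chords last 3 each, so 49 chords.
Total: 18 + 40 + 6 + 7 + 49 = 120.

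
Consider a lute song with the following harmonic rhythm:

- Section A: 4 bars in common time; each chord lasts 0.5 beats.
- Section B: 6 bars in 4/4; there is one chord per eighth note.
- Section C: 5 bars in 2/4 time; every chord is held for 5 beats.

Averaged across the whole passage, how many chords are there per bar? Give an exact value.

A: 4 bars of 4 beats is 16 beats; at 0.5 beats each that's 32 chords.
B: 6 bars of 4 beats is 24 beats; at 0.5 beats each that's 48 chords.
C: 5 bars of 2 beats is 10 beats; at 5 beats each that's 2 chords.
Overall: 82 chords over 15 bars → 82/15 = 82/15 chords per bar.

82/15 chords per bar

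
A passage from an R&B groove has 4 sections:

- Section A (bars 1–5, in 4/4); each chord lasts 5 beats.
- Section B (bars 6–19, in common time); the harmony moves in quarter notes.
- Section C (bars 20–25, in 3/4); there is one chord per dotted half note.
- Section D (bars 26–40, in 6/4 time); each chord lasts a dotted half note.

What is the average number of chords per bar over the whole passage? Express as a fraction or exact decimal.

A: 5 bars of 4 beats is 20 beats; at 5 beats each that's 4 chords.
B: 14 bars of 4 beats is 56 beats; at 1 beat each that's 56 chords.
C: 6 bars of 3 beats is 18 beats; at 3 beats each that's 6 chords.
D: 15 bars of 6 beats is 90 beats; at 3 beats each that's 30 chords.
Overall: 96 chords over 40 bars → 96/40 = 2.4 chords per bar.

2.4 chords per bar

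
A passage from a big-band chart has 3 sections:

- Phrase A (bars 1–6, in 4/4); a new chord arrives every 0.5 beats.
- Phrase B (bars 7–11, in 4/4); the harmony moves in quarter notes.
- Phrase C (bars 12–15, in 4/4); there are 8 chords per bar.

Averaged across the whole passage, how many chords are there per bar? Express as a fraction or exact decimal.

20/3 chords per bar

A: 6 × 4 = 24 beats ÷ 0.5 = 48 chords.
B: 5 × 4 = 20 beats ÷ 1 = 20 chords.
C: 4 × 4 = 16 beats ÷ 0.5 = 32 chords.
Overall: 100 chords over 15 bars → 100/15 = 20/3 chords per bar.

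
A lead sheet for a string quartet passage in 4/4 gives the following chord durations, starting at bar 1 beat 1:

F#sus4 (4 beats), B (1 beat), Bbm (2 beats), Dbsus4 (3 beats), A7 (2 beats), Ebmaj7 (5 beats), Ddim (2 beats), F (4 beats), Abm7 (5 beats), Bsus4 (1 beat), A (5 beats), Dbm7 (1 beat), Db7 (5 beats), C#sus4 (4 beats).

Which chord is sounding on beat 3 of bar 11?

Beat 3 of bar 11 is beat (11−1)×4 + 3 = 43 overall.
Running totals: F#sus4 ends at 4, B ends at 5, Bbm ends at 7, Dbsus4 ends at 10, A7 ends at 12, Ebmaj7 ends at 17, Ddim ends at 19, F ends at 23, Abm7 ends at 28, Bsus4 ends at 29, A ends at 34, Dbm7 ends at 35, Db7 ends at 40, C#sus4 ends at 44.
Beat 43 falls within C#sus4.

C#sus4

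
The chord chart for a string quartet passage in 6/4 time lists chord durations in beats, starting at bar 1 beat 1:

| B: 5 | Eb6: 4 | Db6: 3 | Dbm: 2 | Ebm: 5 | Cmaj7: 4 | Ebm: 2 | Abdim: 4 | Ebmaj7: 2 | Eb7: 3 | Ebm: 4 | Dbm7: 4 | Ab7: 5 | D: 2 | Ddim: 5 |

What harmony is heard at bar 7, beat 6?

Beat 6 of bar 7 is beat (7−1)×6 + 6 = 42 overall.
Running totals: B ends at 5, Eb6 ends at 9, Db6 ends at 12, Dbm ends at 14, Ebm ends at 19, Cmaj7 ends at 23, Ebm ends at 25, Abdim ends at 29, Ebmaj7 ends at 31, Eb7 ends at 34, Ebm ends at 38, Dbm7 ends at 42.
Beat 42 falls within Dbm7.

Dbm7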